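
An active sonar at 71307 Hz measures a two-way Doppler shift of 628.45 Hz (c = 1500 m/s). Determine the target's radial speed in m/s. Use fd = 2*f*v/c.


From fd = 2*f*v/c, v = c*fd/(2*f) = 1500 * 628.45 / (2*71307) = 6.61

6.61 m/s


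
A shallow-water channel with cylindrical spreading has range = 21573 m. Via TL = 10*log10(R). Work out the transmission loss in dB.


TL = 10*log10(21573) = 43.34

43.34 dB


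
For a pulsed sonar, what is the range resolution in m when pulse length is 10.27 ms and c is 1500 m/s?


7.7025 m


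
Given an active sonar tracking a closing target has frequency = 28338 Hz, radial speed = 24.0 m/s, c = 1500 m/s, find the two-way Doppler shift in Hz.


906.82 Hz


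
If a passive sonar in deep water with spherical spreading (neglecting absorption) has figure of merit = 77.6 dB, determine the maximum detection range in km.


At max range FOM = TL, so 20*log10(R) = 77.6
R = 10^(77.6/20) = 7585.78 m = 7.59 km

7.59 km


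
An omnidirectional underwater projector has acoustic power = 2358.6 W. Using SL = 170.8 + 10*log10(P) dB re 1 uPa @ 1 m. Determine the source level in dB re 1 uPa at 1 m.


204.53 dB


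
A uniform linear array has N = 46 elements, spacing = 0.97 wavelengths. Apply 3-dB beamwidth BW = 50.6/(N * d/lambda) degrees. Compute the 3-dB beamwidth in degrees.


BW = 50.6 / (46 * 0.97) = 50.6 / 44.62 = 1.13

1.13 deg


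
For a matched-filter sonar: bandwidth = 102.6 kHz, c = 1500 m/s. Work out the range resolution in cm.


0.73 cm


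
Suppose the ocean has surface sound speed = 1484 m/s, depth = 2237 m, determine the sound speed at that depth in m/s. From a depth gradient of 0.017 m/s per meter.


c = 1484 + 0.017 * 2237 = 1522.029

1522.029 m/s


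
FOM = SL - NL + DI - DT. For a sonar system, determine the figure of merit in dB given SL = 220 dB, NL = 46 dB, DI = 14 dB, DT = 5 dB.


183 dB


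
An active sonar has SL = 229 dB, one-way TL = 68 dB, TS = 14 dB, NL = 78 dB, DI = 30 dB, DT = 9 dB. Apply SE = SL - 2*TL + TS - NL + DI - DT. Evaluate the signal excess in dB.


SE = SL - 2*TL + TS - NL + DI - DT = 229 - 2*68 + (14) - 78 + 30 - 9 = 50

50 dB


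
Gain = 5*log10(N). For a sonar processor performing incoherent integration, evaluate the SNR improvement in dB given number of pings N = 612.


13.93 dB


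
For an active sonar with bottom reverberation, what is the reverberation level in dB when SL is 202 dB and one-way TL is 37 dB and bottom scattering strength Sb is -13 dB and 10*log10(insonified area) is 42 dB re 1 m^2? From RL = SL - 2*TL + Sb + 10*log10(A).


RL = SL - 2*TL + Sb + 10*log10(A) = 202 - 2*37 + (-13) + 42 = 157

157 dB


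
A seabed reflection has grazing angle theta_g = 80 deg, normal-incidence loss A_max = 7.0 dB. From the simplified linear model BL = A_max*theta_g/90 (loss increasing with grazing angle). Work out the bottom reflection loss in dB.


BL = A_max * theta_g / 90 = 7.0 * 80 / 90 = 6.22

6.22 dB


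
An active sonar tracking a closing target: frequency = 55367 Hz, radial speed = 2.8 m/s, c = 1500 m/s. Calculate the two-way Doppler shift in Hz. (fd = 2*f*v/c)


206.7 Hz


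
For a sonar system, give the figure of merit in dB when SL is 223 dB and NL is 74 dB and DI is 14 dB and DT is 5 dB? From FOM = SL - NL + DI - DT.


FOM = SL - NL + DI - DT = 223 - 74 + 14 - 5 = 158

158 dB


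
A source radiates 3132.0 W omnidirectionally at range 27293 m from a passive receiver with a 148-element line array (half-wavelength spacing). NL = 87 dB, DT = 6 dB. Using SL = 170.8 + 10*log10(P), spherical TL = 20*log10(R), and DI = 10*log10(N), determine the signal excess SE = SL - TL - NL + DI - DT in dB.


Step 1: SL = 170.8 + 10*log10(3132.0) = 205.76 dB
Step 2: TL = 20*log10(27293) = 88.72 dB
Step 3: DI = 10*log10(148) = 21.7 dB
Step 4: SE = SL - TL - NL + DI - DT = 205.76 - 88.72 - 87 + 21.7 - 6 = 45.74

45.74 dB


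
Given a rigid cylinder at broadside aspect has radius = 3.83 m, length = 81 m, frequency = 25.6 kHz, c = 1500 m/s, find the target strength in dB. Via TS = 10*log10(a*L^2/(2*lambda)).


lambda = 1500/25600 = 0.05859 m
TS = 10*log10(3.83*81^2/(2*0.05859)) = 53.31

53.31 dB


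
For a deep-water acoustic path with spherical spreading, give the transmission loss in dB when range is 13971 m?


TL = 20*log10(13971) = 82.9

82.9 dB


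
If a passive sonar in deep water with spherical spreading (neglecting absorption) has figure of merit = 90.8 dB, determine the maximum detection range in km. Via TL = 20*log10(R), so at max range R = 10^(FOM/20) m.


34.67 km


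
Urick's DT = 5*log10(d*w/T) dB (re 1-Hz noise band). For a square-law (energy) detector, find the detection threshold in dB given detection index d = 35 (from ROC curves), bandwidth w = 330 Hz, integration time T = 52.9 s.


DT = 5*log10(d*w/T) = 5*log10(35 * 330 / 52.9) = 5*log10(218.34) = 11.7

11.7 dB


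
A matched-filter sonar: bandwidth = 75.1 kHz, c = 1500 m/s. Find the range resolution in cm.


dR = c/(2*BW) = 1500 / (2 * 75.1e3) = 0.01 m = 1.0 cm

1.0 cm


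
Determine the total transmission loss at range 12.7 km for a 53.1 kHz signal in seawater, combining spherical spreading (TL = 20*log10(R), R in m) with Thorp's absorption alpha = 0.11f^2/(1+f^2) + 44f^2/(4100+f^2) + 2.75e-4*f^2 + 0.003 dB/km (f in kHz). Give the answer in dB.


Step 1 (Thorp): alpha = 0.11*2819.61/(1+2819.61) + 44*2819.61/(4100+2819.61) + 2.75e-4*2819.61 + 0.003 = 18.8175 dB/km
Step 2: TL_spread = 20*log10(12700) = 82.08 dB
Step 3: TL_abs = alpha*R = 18.8175 * 12.7 = 238.98 dB
Step 4: TL_total = 82.08 + 238.98 = 321.06

321.06 dB


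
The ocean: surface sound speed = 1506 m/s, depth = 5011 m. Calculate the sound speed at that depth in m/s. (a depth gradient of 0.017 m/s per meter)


c = 1506 + 0.017 * 5011 = 1591.187

1591.187 m/s


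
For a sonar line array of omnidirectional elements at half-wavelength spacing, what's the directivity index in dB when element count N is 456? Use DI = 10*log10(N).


DI = 10*log10(456) = 26.59

26.59 dB


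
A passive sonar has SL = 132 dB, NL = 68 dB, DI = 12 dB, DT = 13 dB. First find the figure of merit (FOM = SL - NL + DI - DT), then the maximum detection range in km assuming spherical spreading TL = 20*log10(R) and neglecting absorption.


Step 1: FOM = SL - NL + DI - DT = 132 - 68 + 12 - 13 = 63 dB
Step 2: at max range FOM = TL = 20*log10(R), so R = 10^(63/20) = 1412.54 m = 1.41 km

1.41 km


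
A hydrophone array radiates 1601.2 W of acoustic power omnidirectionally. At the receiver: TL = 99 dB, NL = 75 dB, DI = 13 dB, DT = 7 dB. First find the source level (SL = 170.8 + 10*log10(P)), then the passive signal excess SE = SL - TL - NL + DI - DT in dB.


Step 1: SL = 170.8 + 10*log10(1601.2) = 202.84 dB
Step 2: SE = SL - TL - NL + DI - DT = 202.84 - 99 - 75 + 13 - 7 = 34.84

34.84 dB


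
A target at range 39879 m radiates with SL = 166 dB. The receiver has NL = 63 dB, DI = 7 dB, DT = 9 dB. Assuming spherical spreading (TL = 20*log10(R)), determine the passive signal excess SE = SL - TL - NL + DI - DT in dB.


Step 1: TL = 20*log10(39879) = 92.01 dB
Step 2: SE = 166 - 92.01 - 63 + 7 - 9 = 8.99

8.99 dB


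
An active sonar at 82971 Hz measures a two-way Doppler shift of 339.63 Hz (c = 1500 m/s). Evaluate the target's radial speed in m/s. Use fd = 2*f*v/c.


From fd = 2*f*v/c, v = c*fd/(2*f) = 1500 * 339.63 / (2*82971) = 3.07

3.07 m/s


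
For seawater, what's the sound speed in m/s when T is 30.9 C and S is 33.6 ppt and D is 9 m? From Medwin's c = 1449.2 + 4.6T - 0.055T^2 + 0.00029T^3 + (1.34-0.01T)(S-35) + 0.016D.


c = 1449.2 + 4.6*30.9 - 0.055*30.9^2 + 0.00029*30.9^3 + (1.34 - 0.01*30.9)*(33.6 - 35) + 0.016*9 = 1546.08

1546.08 m/s


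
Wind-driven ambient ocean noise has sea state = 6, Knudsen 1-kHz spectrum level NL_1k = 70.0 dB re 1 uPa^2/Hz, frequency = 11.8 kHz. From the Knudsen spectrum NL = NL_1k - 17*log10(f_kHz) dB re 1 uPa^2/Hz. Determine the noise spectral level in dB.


NL = NL_1k - 17*log10(f_kHz) = 70.0 - 17*log10(11.8) = 70.0 - (18.22) = 51.78

51.78 dB


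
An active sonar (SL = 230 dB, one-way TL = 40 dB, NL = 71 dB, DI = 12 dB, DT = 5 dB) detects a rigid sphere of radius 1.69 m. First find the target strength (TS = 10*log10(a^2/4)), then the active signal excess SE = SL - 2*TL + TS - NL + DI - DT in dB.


Step 1: TS = 10*log10(1.69^2/4) = -1.46 dB
Step 2: SE = SL - 2*TL + TS - NL + DI - DT = 230 - 2*40 + (-1.46) - 71 + 12 - 5 = 84.54

84.54 dB


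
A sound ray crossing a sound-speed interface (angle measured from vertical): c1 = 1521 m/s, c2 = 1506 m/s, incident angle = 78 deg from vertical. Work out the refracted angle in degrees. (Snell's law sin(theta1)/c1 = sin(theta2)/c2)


sin(theta2) = (c2/c1)*sin(theta1) = (1506/1521)*sin(78 deg) = 0.9685
theta2 = arcsin(0.9685) = 75.58

75.58 deg


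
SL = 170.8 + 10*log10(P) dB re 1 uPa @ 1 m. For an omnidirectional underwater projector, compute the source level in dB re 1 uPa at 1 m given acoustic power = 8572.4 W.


SL = 170.8 + 10*log10(8572.4) = 170.8 + 39.33 = 210.13

210.13 dB


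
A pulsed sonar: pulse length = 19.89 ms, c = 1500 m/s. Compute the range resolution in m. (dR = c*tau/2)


dR = c*tau/2 = 1500 * 19.89e-3 / 2 = 14.9175

14.9175 m


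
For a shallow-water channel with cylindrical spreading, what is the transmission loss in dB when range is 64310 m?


TL = 10*log10(64310) = 48.08

48.08 dB


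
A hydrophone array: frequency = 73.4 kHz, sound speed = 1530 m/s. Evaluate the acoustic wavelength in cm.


2.08 cm


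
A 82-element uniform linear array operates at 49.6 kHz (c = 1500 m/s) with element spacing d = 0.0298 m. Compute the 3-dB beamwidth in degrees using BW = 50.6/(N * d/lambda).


Step 1: lambda = 1500/49600 = 0.03024 m
Step 2: d/lambda = 0.0298/0.03024 = 0.9854
Step 3: BW = 50.6/(N * d/lambda) = 50.6/(82 * 0.9854) = 0.63

0.63 deg


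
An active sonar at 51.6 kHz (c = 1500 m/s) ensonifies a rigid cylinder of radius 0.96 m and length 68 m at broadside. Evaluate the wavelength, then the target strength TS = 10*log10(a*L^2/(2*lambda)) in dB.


Step 1: lambda = c/f = 1500/51600 = 0.02907 m
Step 2: TS = 10*log10(a*L^2/(2*lambda)) = 10*log10(0.96*68^2/(2*0.02907)) = 48.83

48.83 dB


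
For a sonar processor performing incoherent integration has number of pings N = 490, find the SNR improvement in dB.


Gain = 5*log10(490) = 13.45

13.45 dB


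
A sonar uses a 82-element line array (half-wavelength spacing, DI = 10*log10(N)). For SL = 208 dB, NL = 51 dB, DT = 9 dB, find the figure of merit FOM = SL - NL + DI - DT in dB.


Step 1: DI = 10*log10(82) = 19.14 dB
Step 2: FOM = SL - NL + DI - DT = 208 - 51 + 19.14 - 9 = 167.14

167.14 dB


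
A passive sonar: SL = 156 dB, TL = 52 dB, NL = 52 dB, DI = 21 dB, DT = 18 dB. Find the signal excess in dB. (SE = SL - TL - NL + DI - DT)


55 dB


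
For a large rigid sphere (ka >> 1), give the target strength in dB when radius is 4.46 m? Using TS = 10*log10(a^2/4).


TS = 10*log10(4.46^2 / 4) = 10*log10(4.9729) = 6.97

6.97 dB


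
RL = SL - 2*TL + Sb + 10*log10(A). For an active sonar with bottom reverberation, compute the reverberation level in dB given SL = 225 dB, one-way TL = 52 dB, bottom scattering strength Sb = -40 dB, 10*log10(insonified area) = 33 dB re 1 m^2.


RL = SL - 2*TL + Sb + 10*log10(A) = 225 - 2*52 + (-40) + 33 = 114

114 dB


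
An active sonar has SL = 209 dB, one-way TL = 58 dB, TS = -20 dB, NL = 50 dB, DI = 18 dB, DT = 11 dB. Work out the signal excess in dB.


SE = SL - 2*TL + TS - NL + DI - DT = 209 - 2*58 + (-20) - 50 + 18 - 11 = 30

30 dB


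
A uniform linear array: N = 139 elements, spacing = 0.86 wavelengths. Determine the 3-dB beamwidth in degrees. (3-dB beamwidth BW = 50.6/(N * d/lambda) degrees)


BW = 50.6 / (139 * 0.86) = 50.6 / 119.54 = 0.42

0.42 deg


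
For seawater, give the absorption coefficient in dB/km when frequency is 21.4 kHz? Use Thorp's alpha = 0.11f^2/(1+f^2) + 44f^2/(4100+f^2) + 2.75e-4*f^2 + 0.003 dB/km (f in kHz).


f^2 = 457.96
alpha = 0.11*457.96/(1+457.96) + 44*457.96/(4100+457.96) + 2.75e-4*457.96 + 0.003 = 4.66

4.66 dB/km


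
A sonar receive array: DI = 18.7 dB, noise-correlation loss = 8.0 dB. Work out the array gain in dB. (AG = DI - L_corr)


AG = DI - L_corr = 18.7 - 8.0 = 10.7

10.7 dB


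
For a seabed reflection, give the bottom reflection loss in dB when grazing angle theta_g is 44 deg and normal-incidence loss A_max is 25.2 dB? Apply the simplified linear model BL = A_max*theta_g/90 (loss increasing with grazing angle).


BL = A_max * theta_g / 90 = 25.2 * 44 / 90 = 12.32

12.32 dB


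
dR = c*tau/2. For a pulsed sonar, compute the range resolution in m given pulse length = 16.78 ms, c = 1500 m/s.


dR = c*tau/2 = 1500 * 16.78e-3 / 2 = 12.585

12.585 m


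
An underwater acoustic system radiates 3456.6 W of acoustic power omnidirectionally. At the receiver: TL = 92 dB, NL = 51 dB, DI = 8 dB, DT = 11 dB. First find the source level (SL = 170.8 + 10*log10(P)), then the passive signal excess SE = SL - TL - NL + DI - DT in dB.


Step 1: SL = 170.8 + 10*log10(3456.6) = 206.19 dB
Step 2: SE = SL - TL - NL + DI - DT = 206.19 - 92 - 51 + 8 - 11 = 60.19

60.19 dB


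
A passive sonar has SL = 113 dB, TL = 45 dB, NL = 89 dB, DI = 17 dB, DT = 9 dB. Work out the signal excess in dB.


-13 dB


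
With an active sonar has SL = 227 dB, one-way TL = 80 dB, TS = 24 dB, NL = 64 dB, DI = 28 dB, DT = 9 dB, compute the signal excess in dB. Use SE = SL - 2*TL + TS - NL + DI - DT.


SE = SL - 2*TL + TS - NL + DI - DT = 227 - 2*80 + (24) - 64 + 28 - 9 = 46

46 dB


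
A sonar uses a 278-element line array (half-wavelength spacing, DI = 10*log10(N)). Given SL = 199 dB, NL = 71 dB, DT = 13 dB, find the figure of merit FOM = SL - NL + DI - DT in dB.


Step 1: DI = 10*log10(278) = 24.44 dB
Step 2: FOM = SL - NL + DI - DT = 199 - 71 + 24.44 - 13 = 139.44

139.44 dB


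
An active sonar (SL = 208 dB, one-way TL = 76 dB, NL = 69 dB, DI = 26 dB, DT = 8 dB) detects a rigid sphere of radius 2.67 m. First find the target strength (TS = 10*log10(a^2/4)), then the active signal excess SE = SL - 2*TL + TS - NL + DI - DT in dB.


Step 1: TS = 10*log10(2.67^2/4) = 2.51 dB
Step 2: SE = SL - 2*TL + TS - NL + DI - DT = 208 - 2*76 + (2.51) - 69 + 26 - 8 = 7.51

7.51 dB


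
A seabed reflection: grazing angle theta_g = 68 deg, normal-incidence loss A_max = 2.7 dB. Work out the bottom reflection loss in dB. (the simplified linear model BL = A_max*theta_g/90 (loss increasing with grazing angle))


BL = A_max * theta_g / 90 = 2.7 * 68 / 90 = 2.04

2.04 dB


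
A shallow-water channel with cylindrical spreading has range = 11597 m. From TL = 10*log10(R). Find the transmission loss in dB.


TL = 10*log10(11597) = 40.64

40.64 dB


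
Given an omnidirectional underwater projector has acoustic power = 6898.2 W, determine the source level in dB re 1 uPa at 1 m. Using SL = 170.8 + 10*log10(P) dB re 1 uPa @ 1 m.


209.19 dB


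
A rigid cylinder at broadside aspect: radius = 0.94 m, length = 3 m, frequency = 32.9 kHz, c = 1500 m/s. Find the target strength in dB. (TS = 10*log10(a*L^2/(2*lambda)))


lambda = 1500/32900 = 0.04559 m
TS = 10*log10(0.94*3^2/(2*0.04559)) = 19.67

19.67 dB


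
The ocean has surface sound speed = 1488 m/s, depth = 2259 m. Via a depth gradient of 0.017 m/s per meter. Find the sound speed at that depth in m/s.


c = 1488 + 0.017 * 2259 = 1526.403

1526.403 m/s


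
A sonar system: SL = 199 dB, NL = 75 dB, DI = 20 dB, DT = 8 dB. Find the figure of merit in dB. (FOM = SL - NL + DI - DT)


FOM = SL - NL + DI - DT = 199 - 75 + 20 - 8 = 136

136 dB


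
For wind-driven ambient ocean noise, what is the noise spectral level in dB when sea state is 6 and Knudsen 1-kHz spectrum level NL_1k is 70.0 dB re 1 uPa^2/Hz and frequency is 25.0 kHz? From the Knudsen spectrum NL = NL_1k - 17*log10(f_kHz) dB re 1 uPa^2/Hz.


NL = NL_1k - 17*log10(f_kHz) = 70.0 - 17*log10(25.0) = 70.0 - (23.76) = 46.24

46.24 dB


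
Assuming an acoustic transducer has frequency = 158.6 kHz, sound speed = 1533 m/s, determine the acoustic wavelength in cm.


0.97 cm


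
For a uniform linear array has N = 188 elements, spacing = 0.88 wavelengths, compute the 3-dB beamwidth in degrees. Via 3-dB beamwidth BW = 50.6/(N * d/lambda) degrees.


BW = 50.6 / (188 * 0.88) = 50.6 / 165.44 = 0.31

0.31 deg


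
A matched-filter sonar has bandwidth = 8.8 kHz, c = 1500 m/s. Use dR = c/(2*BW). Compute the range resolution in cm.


8.52 cm


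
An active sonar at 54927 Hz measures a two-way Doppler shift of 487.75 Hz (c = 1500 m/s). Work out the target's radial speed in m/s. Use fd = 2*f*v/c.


From fd = 2*f*v/c, v = c*fd/(2*f) = 1500 * 487.75 / (2*54927) = 6.66

6.66 m/s


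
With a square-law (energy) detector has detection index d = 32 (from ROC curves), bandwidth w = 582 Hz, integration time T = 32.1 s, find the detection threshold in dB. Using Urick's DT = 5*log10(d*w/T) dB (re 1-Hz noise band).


DT = 5*log10(d*w/T) = 5*log10(32 * 582 / 32.1) = 5*log10(580.19) = 13.82

13.82 dB


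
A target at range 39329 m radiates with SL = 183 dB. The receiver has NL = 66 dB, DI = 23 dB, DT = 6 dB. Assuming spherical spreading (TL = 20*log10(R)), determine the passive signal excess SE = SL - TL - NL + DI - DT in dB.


Step 1: TL = 20*log10(39329) = 91.89 dB
Step 2: SE = 183 - 91.89 - 66 + 23 - 6 = 42.11

42.11 dB


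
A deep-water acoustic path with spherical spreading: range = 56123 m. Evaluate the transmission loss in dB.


94.98 dB


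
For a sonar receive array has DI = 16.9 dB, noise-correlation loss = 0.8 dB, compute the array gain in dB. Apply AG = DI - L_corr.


AG = DI - L_corr = 16.9 - 0.8 = 16.1

16.1 dB


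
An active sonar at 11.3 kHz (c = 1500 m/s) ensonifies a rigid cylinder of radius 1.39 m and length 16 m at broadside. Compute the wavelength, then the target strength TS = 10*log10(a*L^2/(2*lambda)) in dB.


Step 1: lambda = c/f = 1500/11300 = 0.13274 m
Step 2: TS = 10*log10(a*L^2/(2*lambda)) = 10*log10(1.39*16^2/(2*0.13274)) = 31.27

31.27 dB


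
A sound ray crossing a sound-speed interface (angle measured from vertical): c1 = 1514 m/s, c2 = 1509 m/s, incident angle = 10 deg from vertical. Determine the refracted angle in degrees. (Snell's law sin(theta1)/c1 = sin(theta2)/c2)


sin(theta2) = (c2/c1)*sin(theta1) = (1509/1514)*sin(10 deg) = 0.17307
theta2 = arcsin(0.17307) = 9.97

9.97 deg


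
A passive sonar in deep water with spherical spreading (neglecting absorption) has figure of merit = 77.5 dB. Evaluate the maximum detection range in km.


At max range FOM = TL, so 20*log10(R) = 77.5
R = 10^(77.5/20) = 7498.94 m = 7.5 km

7.5 km


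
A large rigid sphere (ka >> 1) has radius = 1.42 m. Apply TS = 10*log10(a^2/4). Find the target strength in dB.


TS = 10*log10(1.42^2 / 4) = 10*log10(0.5041) = -2.97

-2.97 dB


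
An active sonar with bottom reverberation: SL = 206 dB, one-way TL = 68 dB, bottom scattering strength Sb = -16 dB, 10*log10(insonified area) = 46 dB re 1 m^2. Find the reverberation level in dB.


RL = SL - 2*TL + Sb + 10*log10(A) = 206 - 2*68 + (-16) + 46 = 100

100 dB


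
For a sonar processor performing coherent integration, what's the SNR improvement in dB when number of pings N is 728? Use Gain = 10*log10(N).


28.62 dB


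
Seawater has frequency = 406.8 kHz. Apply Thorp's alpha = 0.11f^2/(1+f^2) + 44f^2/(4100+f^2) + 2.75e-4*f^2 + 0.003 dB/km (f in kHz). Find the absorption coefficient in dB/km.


f^2 = 165486.24
alpha = 0.11*165486.24/(1+165486.24) + 44*165486.24/(4100+165486.24) + 2.75e-4*165486.24 + 0.003 = 88.558

88.558 dB/km


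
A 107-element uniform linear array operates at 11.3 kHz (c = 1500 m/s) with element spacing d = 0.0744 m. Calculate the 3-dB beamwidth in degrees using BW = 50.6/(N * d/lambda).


Step 1: lambda = 1500/11300 = 0.13274 m
Step 2: d/lambda = 0.0744/0.13274 = 0.5605
Step 3: BW = 50.6/(N * d/lambda) = 50.6/(107 * 0.5605) = 0.84

0.84 deg


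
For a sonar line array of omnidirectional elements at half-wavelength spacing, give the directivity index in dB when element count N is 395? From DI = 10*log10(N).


DI = 10*log10(395) = 25.97

25.97 dB


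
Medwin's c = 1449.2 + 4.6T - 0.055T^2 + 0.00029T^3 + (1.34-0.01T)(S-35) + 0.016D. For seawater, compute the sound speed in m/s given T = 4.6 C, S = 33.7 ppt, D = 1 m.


1467.56 m/s


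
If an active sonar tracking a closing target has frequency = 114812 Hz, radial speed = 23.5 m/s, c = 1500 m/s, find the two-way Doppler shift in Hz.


fd = 2*f*v/c = 2 * 114812 * 23.5 / 1500 = 3597.44

3597.44 Hz


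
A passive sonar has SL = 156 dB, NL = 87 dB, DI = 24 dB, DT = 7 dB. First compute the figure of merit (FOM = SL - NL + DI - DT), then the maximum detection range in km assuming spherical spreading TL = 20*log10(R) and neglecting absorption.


Step 1: FOM = SL - NL + DI - DT = 156 - 87 + 24 - 7 = 86 dB
Step 2: at max range FOM = TL = 20*log10(R), so R = 10^(86/20) = 19952.62 m = 19.95 km

19.95 km


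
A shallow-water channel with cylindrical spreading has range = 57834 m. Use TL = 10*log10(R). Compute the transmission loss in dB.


TL = 10*log10(57834) = 47.62

47.62 dB


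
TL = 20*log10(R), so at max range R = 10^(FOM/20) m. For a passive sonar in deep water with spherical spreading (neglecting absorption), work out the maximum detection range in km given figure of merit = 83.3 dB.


At max range FOM = TL, so 20*log10(R) = 83.3
R = 10^(83.3/20) = 14621.77 m = 14.62 km

14.62 km


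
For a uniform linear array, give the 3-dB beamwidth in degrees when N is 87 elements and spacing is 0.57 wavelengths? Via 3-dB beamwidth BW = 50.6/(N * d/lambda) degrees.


BW = 50.6 / (87 * 0.57) = 50.6 / 49.59 = 1.02

1.02 deg


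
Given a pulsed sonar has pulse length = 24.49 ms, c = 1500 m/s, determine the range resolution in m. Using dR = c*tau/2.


18.3675 m


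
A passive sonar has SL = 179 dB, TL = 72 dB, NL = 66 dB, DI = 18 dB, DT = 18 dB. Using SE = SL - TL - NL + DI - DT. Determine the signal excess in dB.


SE = SL - TL - NL + DI - DT = 179 - 72 - 66 + 18 - 18 = 41

41 dB


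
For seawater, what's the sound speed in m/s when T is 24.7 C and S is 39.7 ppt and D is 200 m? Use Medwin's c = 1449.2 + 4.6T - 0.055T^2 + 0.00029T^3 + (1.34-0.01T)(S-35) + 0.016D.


c = 1449.2 + 4.6*24.7 - 0.055*24.7^2 + 0.00029*24.7^3 + (1.34 - 0.01*24.7)*(39.7 - 35) + 0.016*200 = 1541.97

1541.97 m/s


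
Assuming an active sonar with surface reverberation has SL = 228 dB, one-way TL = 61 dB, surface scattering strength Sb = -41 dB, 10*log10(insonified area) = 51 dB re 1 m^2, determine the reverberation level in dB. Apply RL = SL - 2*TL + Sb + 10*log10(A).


RL = SL - 2*TL + Sb + 10*log10(A) = 228 - 2*61 + (-41) + 51 = 116

116 dB


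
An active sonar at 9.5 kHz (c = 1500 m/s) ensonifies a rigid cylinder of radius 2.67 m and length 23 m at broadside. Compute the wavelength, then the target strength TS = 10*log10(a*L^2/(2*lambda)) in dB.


Step 1: lambda = c/f = 1500/9500 = 0.15789 m
Step 2: TS = 10*log10(a*L^2/(2*lambda)) = 10*log10(2.67*23^2/(2*0.15789)) = 36.51

36.51 dB


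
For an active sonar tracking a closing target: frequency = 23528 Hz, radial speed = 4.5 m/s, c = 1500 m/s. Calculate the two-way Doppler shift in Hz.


fd = 2*f*v/c = 2 * 23528 * 4.5 / 1500 = 141.17

141.17 Hz


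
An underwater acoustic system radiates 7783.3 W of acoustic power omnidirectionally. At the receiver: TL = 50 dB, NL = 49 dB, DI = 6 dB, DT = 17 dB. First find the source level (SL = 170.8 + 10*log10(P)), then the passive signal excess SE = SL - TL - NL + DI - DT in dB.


Step 1: SL = 170.8 + 10*log10(7783.3) = 209.71 dB
Step 2: SE = SL - TL - NL + DI - DT = 209.71 - 50 - 49 + 6 - 17 = 99.71

99.71 dB


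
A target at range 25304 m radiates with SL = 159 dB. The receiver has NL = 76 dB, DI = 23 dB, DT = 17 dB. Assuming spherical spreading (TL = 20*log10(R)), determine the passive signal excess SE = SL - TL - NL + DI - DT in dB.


0.94 dB


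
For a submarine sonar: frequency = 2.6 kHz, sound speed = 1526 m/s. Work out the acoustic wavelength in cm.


lambda = c/f = 1526 / 2600 = 0.5869 m = 58.69 cm

58.69 cm


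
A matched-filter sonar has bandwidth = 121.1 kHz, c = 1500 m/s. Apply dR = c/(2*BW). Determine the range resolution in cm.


dR = c/(2*BW) = 1500 / (2 * 121.1e3) = 0.0062 m = 0.62 cm

0.62 cm


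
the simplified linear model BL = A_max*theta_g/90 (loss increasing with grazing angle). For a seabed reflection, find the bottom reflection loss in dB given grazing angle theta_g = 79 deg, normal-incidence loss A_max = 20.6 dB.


18.08 dB


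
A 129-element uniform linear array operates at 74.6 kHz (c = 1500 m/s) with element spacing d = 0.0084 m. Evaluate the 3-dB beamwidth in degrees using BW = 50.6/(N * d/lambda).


0.94 deg


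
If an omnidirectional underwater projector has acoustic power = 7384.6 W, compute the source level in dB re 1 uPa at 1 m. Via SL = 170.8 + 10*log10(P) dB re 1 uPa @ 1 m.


SL = 170.8 + 10*log10(7384.6) = 170.8 + 38.68 = 209.48

209.48 dB


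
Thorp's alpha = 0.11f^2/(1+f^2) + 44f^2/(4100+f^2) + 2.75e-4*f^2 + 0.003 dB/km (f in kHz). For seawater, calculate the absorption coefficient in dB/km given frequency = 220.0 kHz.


f^2 = 48400.0
alpha = 0.11*48400.0/(1+48400.0) + 44*48400.0/(4100+48400.0) + 2.75e-4*48400.0 + 0.003 = 53.987

53.987 dB/km


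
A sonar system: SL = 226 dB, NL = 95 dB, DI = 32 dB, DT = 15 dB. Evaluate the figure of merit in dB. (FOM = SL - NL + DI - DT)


148 dB


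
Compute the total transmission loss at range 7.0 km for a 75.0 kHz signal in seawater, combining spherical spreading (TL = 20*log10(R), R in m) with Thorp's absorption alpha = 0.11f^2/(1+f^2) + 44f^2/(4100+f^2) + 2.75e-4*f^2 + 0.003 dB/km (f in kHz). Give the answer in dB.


266.67 dB


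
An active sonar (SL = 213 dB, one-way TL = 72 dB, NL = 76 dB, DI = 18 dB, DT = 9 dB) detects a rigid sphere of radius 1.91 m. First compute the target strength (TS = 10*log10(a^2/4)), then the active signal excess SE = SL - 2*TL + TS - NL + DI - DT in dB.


Step 1: TS = 10*log10(1.91^2/4) = -0.4 dB
Step 2: SE = SL - 2*TL + TS - NL + DI - DT = 213 - 2*72 + (-0.4) - 76 + 18 - 9 = 1.6

1.6 dB


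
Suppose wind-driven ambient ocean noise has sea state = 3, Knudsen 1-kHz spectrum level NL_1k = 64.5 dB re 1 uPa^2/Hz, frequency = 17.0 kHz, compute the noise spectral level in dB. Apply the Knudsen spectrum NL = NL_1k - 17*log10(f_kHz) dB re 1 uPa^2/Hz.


43.58 dB


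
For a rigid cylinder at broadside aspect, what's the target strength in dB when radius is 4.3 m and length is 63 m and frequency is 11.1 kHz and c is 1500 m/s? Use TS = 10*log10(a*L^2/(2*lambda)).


lambda = 1500/11100 = 0.13514 m
TS = 10*log10(4.3*63^2/(2*0.13514)) = 48.0

48.0 dB


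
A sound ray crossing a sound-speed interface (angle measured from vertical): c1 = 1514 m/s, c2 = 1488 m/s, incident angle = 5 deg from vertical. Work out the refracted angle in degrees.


sin(theta2) = (c2/c1)*sin(theta1) = (1488/1514)*sin(5 deg) = 0.08566
theta2 = arcsin(0.08566) = 4.91

4.91 deg


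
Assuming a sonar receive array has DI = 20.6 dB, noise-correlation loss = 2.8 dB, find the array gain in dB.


AG = DI - L_corr = 20.6 - 2.8 = 17.8

17.8 dB


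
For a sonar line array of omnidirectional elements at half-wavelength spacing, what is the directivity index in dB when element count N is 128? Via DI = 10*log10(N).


DI = 10*log10(128) = 21.07

21.07 dB


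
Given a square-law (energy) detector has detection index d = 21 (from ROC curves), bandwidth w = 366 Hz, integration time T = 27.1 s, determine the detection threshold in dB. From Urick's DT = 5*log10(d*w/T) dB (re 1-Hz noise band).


DT = 5*log10(d*w/T) = 5*log10(21 * 366 / 27.1) = 5*log10(283.62) = 12.26

12.26 dB


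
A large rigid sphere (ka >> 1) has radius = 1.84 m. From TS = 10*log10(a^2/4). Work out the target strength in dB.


TS = 10*log10(1.84^2 / 4) = 10*log10(0.8464) = -0.72

-0.72 dB


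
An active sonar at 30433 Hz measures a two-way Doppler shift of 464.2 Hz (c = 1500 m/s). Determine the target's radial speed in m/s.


From fd = 2*f*v/c, v = c*fd/(2*f) = 1500 * 464.2 / (2*30433) = 11.44

11.44 m/s


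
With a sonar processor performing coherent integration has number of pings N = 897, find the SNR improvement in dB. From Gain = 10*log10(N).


29.53 dB


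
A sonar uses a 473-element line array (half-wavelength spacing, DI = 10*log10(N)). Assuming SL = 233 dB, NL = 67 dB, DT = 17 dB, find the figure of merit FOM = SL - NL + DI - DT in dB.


175.75 dB


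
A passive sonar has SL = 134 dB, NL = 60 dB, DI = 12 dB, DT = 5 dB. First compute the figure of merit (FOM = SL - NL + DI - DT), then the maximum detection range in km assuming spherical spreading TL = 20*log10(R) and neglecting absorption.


Step 1: FOM = SL - NL + DI - DT = 134 - 60 + 12 - 5 = 81 dB
Step 2: at max range FOM = TL = 20*log10(R), so R = 10^(81/20) = 11220.18 m = 11.22 km

11.22 km


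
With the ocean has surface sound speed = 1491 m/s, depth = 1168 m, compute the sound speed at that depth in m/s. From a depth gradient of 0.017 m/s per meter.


c = 1491 + 0.017 * 1168 = 1510.856

1510.856 m/s


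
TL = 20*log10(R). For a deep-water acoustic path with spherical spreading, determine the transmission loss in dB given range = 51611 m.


TL = 20*log10(51611) = 94.25

94.25 dB


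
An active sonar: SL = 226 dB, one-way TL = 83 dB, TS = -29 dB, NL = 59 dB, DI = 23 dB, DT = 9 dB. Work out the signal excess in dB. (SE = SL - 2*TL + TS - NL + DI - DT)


SE = SL - 2*TL + TS - NL + DI - DT = 226 - 2*83 + (-29) - 59 + 23 - 9 = -14

-14 dB


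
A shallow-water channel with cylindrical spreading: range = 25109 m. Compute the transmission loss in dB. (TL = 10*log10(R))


TL = 10*log10(25109) = 44.0

44.0 dB


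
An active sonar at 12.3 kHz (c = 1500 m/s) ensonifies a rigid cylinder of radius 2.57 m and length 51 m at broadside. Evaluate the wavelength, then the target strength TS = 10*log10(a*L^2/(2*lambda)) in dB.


Step 1: lambda = c/f = 1500/12300 = 0.12195 m
Step 2: TS = 10*log10(a*L^2/(2*lambda)) = 10*log10(2.57*51^2/(2*0.12195)) = 44.38

44.38 dB


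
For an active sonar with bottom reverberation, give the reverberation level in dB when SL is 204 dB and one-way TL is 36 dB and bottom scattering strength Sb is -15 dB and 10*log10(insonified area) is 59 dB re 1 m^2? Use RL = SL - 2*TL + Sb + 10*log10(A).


RL = SL - 2*TL + Sb + 10*log10(A) = 204 - 2*36 + (-15) + 59 = 176

176 dB


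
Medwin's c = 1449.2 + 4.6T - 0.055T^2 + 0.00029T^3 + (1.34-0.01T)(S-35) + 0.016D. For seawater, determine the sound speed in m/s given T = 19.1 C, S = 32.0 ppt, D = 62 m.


c = 1449.2 + 4.6*19.1 - 0.055*19.1^2 + 0.00029*19.1^3 + (1.34 - 0.01*19.1)*(32.0 - 35) + 0.016*62 = 1516.56

1516.56 m/s


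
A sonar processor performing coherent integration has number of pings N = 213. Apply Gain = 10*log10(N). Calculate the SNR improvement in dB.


Gain = 10*log10(213) = 23.28

23.28 dB


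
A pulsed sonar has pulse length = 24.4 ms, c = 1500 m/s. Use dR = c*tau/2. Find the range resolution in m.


dR = c*tau/2 = 1500 * 24.4e-3 / 2 = 18.3

18.3 m


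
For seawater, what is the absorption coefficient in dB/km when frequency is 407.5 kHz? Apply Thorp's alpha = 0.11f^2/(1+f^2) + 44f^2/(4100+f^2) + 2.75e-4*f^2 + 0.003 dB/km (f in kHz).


f^2 = 166056.25
alpha = 0.11*166056.25/(1+166056.25) + 44*166056.25/(4100+166056.25) + 2.75e-4*166056.25 + 0.003 = 88.718

88.718 dB/km


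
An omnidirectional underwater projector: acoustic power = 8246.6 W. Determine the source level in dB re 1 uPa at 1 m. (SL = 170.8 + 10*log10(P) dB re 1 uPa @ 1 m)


SL = 170.8 + 10*log10(8246.6) = 170.8 + 39.16 = 209.96

209.96 dB


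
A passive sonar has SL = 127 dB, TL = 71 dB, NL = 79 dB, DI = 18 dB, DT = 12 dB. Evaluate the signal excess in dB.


SE = SL - TL - NL + DI - DT = 127 - 71 - 79 + 18 - 12 = -17

-17 dB


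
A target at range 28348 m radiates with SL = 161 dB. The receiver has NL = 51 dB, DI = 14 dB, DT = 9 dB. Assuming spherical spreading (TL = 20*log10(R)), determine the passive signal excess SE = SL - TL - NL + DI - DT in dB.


Step 1: TL = 20*log10(28348) = 89.05 dB
Step 2: SE = 161 - 89.05 - 51 + 14 - 9 = 25.95

25.95 dB


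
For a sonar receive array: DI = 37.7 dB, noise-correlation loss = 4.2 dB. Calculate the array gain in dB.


AG = DI - L_corr = 37.7 - 4.2 = 33.5

33.5 dB


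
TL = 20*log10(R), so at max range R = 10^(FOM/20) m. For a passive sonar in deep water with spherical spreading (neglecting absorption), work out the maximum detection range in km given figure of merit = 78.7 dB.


At max range FOM = TL, so 20*log10(R) = 78.7
R = 10^(78.7/20) = 8609.94 m = 8.61 km

8.61 km


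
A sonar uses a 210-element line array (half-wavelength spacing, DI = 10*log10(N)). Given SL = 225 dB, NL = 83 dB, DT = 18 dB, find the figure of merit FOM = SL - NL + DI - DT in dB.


Step 1: DI = 10*log10(210) = 23.22 dB
Step 2: FOM = SL - NL + DI - DT = 225 - 83 + 23.22 - 18 = 147.22

147.22 dB


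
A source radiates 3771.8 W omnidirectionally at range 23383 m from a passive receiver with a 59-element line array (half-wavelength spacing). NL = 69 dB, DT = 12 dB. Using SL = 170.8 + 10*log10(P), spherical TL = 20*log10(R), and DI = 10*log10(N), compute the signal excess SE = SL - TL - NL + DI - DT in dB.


55.9 dB


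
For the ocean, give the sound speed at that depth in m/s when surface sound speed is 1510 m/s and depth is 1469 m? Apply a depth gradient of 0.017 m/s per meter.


c = 1510 + 0.017 * 1469 = 1534.973

1534.973 m/s


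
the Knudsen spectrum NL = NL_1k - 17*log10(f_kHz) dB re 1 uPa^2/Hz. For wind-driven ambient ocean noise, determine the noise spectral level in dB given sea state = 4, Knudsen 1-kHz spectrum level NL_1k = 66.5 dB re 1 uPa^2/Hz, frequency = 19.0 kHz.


NL = NL_1k - 17*log10(f_kHz) = 66.5 - 17*log10(19.0) = 66.5 - (21.74) = 44.76

44.76 dB


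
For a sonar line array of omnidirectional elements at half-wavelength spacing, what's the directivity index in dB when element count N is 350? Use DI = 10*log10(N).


DI = 10*log10(350) = 25.44

25.44 dB


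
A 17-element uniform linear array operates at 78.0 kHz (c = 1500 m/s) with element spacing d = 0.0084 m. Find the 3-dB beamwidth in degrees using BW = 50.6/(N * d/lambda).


Step 1: lambda = 1500/78000 = 0.01923 m
Step 2: d/lambda = 0.0084/0.01923 = 0.4368
Step 3: BW = 50.6/(N * d/lambda) = 50.6/(17 * 0.4368) = 6.81

6.81 deg


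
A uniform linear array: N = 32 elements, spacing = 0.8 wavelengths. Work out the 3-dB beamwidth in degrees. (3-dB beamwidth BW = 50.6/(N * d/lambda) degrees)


BW = 50.6 / (32 * 0.8) = 50.6 / 25.6 = 1.98

1.98 deg


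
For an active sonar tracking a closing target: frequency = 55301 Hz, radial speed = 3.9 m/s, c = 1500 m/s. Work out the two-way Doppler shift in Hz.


fd = 2*f*v/c = 2 * 55301 * 3.9 / 1500 = 287.57

287.57 Hz


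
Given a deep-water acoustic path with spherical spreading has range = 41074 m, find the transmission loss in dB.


92.27 dB


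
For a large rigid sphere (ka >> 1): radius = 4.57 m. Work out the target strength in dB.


7.18 dB


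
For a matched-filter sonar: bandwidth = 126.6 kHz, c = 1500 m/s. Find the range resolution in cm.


dR = c/(2*BW) = 1500 / (2 * 126.6e3) = 0.0059 m = 0.59 cm

0.59 cm


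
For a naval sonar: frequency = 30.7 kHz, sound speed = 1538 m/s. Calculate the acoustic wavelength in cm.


lambda = c/f = 1538 / 30700 = 0.0501 m = 5.01 cm

5.01 cm


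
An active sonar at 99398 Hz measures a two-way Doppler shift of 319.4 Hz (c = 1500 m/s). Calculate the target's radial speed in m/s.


From fd = 2*f*v/c, v = c*fd/(2*f) = 1500 * 319.4 / (2*99398) = 2.41

2.41 m/s


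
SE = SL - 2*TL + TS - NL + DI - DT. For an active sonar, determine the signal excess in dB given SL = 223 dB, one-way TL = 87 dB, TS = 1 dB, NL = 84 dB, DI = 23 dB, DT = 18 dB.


SE = SL - 2*TL + TS - NL + DI - DT = 223 - 2*87 + (1) - 84 + 23 - 18 = -29

-29 dB


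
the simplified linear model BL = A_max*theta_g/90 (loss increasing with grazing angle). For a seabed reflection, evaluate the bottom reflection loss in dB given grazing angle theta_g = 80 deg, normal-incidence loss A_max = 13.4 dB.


BL = A_max * theta_g / 90 = 13.4 * 80 / 90 = 11.91

11.91 dB


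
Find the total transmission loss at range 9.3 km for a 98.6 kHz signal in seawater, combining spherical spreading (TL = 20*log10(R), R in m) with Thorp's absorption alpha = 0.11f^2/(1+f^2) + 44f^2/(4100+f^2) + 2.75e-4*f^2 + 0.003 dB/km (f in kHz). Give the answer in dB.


Step 1 (Thorp): alpha = 0.11*9721.96/(1+9721.96) + 44*9721.96/(4100+9721.96) + 2.75e-4*9721.96 + 0.003 = 33.7348 dB/km
Step 2: TL_spread = 20*log10(9300) = 79.37 dB
Step 3: TL_abs = alpha*R = 33.7348 * 9.3 = 313.73 dB
Step 4: TL_total = 79.37 + 313.73 = 393.1

393.1 dB


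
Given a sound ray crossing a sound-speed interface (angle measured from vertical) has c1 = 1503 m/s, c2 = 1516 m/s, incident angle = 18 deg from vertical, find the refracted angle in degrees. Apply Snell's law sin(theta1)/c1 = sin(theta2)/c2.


sin(theta2) = (c2/c1)*sin(theta1) = (1516/1503)*sin(18 deg) = 0.31169
theta2 = arcsin(0.31169) = 18.16

18.16 deg


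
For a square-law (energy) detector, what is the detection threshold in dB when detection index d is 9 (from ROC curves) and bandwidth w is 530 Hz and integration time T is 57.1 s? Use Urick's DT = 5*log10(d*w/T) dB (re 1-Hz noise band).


DT = 5*log10(d*w/T) = 5*log10(9 * 530 / 57.1) = 5*log10(83.54) = 9.61

9.61 dB


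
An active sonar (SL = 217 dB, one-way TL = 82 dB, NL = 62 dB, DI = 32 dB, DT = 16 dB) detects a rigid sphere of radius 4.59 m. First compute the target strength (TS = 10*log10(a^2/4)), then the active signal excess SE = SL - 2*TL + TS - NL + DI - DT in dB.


Step 1: TS = 10*log10(4.59^2/4) = 7.22 dB
Step 2: SE = SL - 2*TL + TS - NL + DI - DT = 217 - 2*82 + (7.22) - 62 + 32 - 16 = 14.22

14.22 dB


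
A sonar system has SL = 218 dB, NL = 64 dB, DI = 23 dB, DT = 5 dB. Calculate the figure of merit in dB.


172 dB


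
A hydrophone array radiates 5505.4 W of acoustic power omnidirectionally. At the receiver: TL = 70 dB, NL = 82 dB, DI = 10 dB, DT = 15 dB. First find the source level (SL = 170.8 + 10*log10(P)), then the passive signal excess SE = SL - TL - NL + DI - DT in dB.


Step 1: SL = 170.8 + 10*log10(5505.4) = 208.21 dB
Step 2: SE = SL - TL - NL + DI - DT = 208.21 - 70 - 82 + 10 - 15 = 51.21

51.21 dB


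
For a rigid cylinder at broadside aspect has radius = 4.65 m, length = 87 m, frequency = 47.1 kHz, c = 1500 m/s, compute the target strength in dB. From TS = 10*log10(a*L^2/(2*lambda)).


lambda = 1500/47100 = 0.03185 m
TS = 10*log10(4.65*87^2/(2*0.03185)) = 57.42

57.42 dB


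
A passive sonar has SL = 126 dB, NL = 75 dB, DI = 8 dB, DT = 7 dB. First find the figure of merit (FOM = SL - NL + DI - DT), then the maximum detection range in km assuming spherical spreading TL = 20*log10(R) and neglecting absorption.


Step 1: FOM = SL - NL + DI - DT = 126 - 75 + 8 - 7 = 52 dB
Step 2: at max range FOM = TL = 20*log10(R), so R = 10^(52/20) = 398.11 m = 0.4 km

0.4 km


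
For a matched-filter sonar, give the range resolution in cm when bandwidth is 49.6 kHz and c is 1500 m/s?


dR = c/(2*BW) = 1500 / (2 * 49.6e3) = 0.0151 m = 1.51 cm

1.51 cm


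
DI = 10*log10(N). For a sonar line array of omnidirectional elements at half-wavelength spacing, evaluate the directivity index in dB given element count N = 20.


13.01 dB
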